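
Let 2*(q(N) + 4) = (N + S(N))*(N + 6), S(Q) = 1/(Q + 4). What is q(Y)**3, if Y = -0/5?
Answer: -2197/64 ≈ -34.328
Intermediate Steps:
S(Q) = 1/(4 + Q)
Y = 0 (Y = -0/5 = -1*0 = 0)
q(N) = -4 + (6 + N)*(N + 1/(4 + N))/2 (q(N) = -4 + ((N + 1/(4 + N))*(N + 6))/2 = -4 + ((N + 1/(4 + N))*(6 + N))/2 = -4 + ((6 + N)*(N + 1/(4 + N)))/2 = -4 + (6 + N)*(N + 1/(4 + N))/2)
q(Y)**3 = ((-26 + 0**3 + 10*0**2 + 17*0)/(2*(4 + 0)))**3 = ((1/2)*(-26 + 0 + 10*0 + 0)/4)**3 = ((1/2)*(1/4)*(-26 + 0 + 0 + 0))**3 = ((1/2)*(1/4)*(-26))**3 = (-13/4)**3 = -2197/64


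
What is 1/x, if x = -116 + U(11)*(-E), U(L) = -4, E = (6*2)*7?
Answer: 1/220 ≈ 0.0045455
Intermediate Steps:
E = 84 (E = 12*7 = 84)
x = 220 (x = -116 - (-4)*84 = -116 - 4*(-84) = -116 + 336 = 220)
1/x = 1/220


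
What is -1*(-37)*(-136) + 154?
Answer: -4878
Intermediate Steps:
-1*(-37)*(-136) + 154 = 37*(-136) + 154 = -5032 + 154 = -4878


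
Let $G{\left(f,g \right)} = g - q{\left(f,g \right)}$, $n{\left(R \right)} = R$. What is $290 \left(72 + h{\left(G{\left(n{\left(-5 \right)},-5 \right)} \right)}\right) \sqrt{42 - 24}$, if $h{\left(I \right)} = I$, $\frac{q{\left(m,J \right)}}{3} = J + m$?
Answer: $84390 \sqrt{2} \approx 1.1935 \cdot 10^{5}$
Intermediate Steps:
$q{\left(m,J \right)} = 3 J + 3 m$ ($q{\left(m,J \right)} = 3 \left(J + m\right) = 3 J + 3 m$)
$G{\left(f,g \right)} = - 3 f - 2 g$ ($G{\left(f,g \right)} = g - \left(3 g + 3 f\right) = g - \left(3 f + 3 g\right) = - 3 f - 2 g$)
$290 \left(72 + h{\left(G{\left(n{\left(-5 \right)},-5 \right)} \right)}\right) \sqrt{42 - 24} = 290 \left(72 - -25\right) \sqrt{42 - 24} = 290 \left(72 + \left(15 + 10\right)\right) \sqrt{18} = 290 \left(72 + 25\right) 3 \sqrt{2} = 290 \cdot 97 \cdot 3 \sqrt{2} = 290 \cdot 291 \sqrt{2} = 84390 \sqrt{2}$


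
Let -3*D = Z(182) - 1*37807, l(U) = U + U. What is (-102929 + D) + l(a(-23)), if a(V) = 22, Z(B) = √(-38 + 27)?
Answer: -270848/3 - I*√11/3 ≈ -90283.0 - 1.1055*I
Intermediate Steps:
Z(B) = I*√11 (Z(B) = √(-11) = I*√11)
l(U) = 2*U
D = 37807/3 - I*√11/3 (D = -(I*√11 - 1*37807)/3 = -(I*√11 - 37807)/3 = -(-37807 + I*√11)/3 = 37807/3 - I*√11/3 ≈ 12602.0 - 1.1055*I)
(-102929 + D) + l(a(-23)) = (-102929 + (37807/3 - I*√11/3)) + 2*22 = (-270980/3 - I*√11/3) + 44 = -270848/3 - I*√11/3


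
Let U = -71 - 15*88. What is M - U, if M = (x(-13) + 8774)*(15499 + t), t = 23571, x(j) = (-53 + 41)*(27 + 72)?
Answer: 296386411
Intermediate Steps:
x(j) = -1188 (x(j) = -12*99 = -1188)
M = 296385020 (M = (-1188 + 8774)*(15499 + 23571) = 7586*39070 = 296385020)
U = -1391 (U = -71 - 1320 = -1391)
M - U = 296385020 - 1*(-1391) = 296385020 + 1391 = 296386411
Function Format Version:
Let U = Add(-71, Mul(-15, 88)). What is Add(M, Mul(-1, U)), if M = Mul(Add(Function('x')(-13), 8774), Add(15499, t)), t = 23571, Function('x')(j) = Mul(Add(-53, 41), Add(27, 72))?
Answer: 296386411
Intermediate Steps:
Function('x')(j) = -1188 (Function('x')(j) = Mul(-12, 99) = -1188)
M = 296385020 (M = Mul(Add(-1188, 8774), Add(15499, 23571)) = Mul(7586, 39070) = 296385020)
U = -1391 (U = Add(-71, -1320) = -1391)
Add(M, Mul(-1, U)) = Add(296385020, Mul(-1, -1391)) = Add(296385020, 1391) = 296386411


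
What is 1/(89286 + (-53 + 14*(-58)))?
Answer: 1/88421 ≈ 1.1310e-5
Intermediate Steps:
1/(89286 + (-53 + 14*(-58))) = 1/(89286 + (-53 - 812)) = 1/(89286 - 865) = 1/88421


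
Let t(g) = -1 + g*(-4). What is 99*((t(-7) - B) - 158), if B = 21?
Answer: -15048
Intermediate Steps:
t(g) = -1 - 4*g
99*((t(-7) - B) - 158) = 99*(((-1 - 4*(-7)) - 1*21) - 158) = 99*(((-1 + 28) - 21) - 158) = 99*((27 - 21) - 158) = 99*(6 - 158) = 99*(-152) = -15048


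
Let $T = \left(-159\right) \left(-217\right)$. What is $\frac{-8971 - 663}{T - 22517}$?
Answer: $- \frac{4817}{5993} \approx -0.80377$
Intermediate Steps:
$T = 34503$
$\frac{-8971 - 663}{T - 22517} = \frac{-8971 - 663}{34503 - 22517} = - \frac{9634}{11986} = \left(-9634\right) \frac{1}{11986} = - \frac{4817}{5993}$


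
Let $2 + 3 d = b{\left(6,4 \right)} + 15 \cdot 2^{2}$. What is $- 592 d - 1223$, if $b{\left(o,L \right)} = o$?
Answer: $- \frac{41557}{3} \approx -13852.0$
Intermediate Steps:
$d = \frac{64}{3}$ ($d = - \frac{2}{3} + \frac{6 + 15 \cdot 2^{2}}{3} = - \frac{2}{3} + \frac{6 + 15 \cdot 4}{3} = - \frac{2}{3} + \frac{6 + 60}{3} = - \frac{2}{3} + \frac{1}{3} \cdot 66 = - \frac{2}{3} + 22 = \frac{64}{3} \approx 21.333$)
$- 592 d - 1223 = \left(-592\right) \frac{64}{3} - 1223 = - \frac{37888}{3} - 1223 = - \frac{41557}{3}$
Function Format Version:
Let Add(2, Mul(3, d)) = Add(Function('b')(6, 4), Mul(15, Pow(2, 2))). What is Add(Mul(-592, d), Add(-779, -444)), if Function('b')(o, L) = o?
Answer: Rational(-41557, 3) ≈ -13852.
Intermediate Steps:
d = Rational(64, 3) (d = Add(Rational(-2, 3), Mul(Rational(1, 3), Add(6, Mul(15, Pow(2, 2))))) = Add(Rational(-2, 3), Mul(Rational(1, 3), Add(6, Mul(15, 4)))) = Add(Rational(-2, 3), Mul(Rational(1, 3), Add(6, 60))) = Add(Rational(-2, 3), Mul(Rational(1, 3), 66)) = Add(Rational(-2, 3), 22) = Rational(64, 3) ≈ 21.333)
Add(Mul(-592, d), Add(-779, -444)) = Add(Mul(-592, Rational(64, 3)), Add(-779, -444)) = Add(Rational(-37888, 3), -1223) = Rational(-41557, 3)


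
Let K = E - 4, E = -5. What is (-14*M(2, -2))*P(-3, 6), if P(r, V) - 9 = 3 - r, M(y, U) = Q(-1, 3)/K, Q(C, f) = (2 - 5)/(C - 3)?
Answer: 35/2 ≈ 17.500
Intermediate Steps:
Q(C, f) = -3/(-3 + C)
K = -9 (K = -5 - 4 = -9)
M(y, U) = -1/12 (M(y, U) = -3/(-3 - 1)/(-9) = -3/(-4)*(-⅑) = -3*(-¼)*(-⅑) = (¾)*(-⅑) = -1/12)
P(r, V) = 12 - r (P(r, V) = 9 + (3 - r) = 12 - r)
(-14*M(2, -2))*P(-3, 6) = (-14*(-1/12))*(12 - 1*(-3)) = 7*(12 + 3)/6 = (7/6)*15 = 35/2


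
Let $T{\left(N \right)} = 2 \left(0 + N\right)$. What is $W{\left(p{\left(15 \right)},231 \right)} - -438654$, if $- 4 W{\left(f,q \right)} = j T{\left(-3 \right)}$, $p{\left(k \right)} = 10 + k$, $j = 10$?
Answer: $438669$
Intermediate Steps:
$T{\left(N \right)} = 2 N$
$W{\left(f,q \right)} = 15$ ($W{\left(f,q \right)} = - \frac{10 \cdot 2 \left(-3\right)}{4} = - \frac{10 \left(-6\right)}{4} = \left(- \frac{1}{4}\right) \left(-60\right) = 15$)
$W{\left(p{\left(15 \right)},231 \right)} - -438654 = 15 - -438654 = 15 + 438654 = 438669$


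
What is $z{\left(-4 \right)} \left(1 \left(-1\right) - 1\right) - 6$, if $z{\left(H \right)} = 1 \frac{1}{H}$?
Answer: $- \frac{11}{2} \approx -5.5$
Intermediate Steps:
$z{\left(H \right)} = \frac{1}{H}$
$z{\left(-4 \right)} \left(1 \left(-1\right) - 1\right) - 6 = \frac{1 \left(-1\right) - 1}{-4} - 6 = - \frac{-1 - 1}{4} - 6 = \left(- \frac{1}{4}\right) \left(-2\right) - 6 = \frac{1}{2} - 6 = - \frac{11}{2}$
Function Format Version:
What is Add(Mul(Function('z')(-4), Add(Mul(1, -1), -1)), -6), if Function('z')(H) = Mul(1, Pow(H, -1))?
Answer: Rational(-11, 2) ≈ -5.5000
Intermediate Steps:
Function('z')(H) = Pow(H, -1)
Add(Mul(Function('z')(-4), Add(Mul(1, -1), -1)), -6) = Add(Mul(Pow(-4, -1), Add(Mul(1, -1), -1)), -6) = Add(Mul(Rational(-1, 4), Add(-1, -1)), -6) = Add(Mul(Rational(-1, 4), -2), -6) = Add(Rational(1, 2), -6) = Rational(-11, 2)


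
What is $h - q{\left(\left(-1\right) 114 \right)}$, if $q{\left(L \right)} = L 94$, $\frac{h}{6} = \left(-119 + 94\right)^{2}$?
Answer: $14466$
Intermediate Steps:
$h = 3750$ ($h = 6 \left(-119 + 94\right)^{2} = 6 \left(-25\right)^{2} = 6 \cdot 625 = 3750$)
$q{\left(L \right)} = 94 L$
$h - q{\left(\left(-1\right) 114 \right)} = 3750 - 94 \left(\left(-1\right) 114\right) = 3750 - 94 \left(-114\right) = 3750 - -10716 = 3750 + 10716 = 14466$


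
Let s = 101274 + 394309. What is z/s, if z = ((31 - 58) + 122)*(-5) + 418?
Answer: -57/495583 ≈ -0.00011502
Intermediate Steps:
s = 495583
z = -57 (z = (-27 + 122)*(-5) + 418 = 95*(-5) + 418 = -475 + 418 = -57)
z/s = -57/495583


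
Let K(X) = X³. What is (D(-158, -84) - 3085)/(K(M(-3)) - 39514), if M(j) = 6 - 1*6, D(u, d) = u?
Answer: 141/1718 ≈ 0.082072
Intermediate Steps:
M(j) = 0 (M(j) = 6 - 6 = 0)
(D(-158, -84) - 3085)/(K(M(-3)) - 39514) = (-158 - 3085)/(0³ - 39514) = -3243/(0 - 39514) = -3243/(-39514) = -3243*(-1/39514) = 141/1718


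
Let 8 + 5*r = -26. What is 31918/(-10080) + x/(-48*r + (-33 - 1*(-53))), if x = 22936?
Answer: 137586553/2182320 ≈ 63.046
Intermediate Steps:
r = -34/5 (r = -8/5 + (⅕)*(-26) = -8/5 - 26/5 = -34/5 ≈ -6.8000)
31918/(-10080) + x/(-48*r + (-33 - 1*(-53))) = 31918/(-10080) + 22936/(-48*(-34/5) + (-33 - 1*(-53))) = 31918*(-1/10080) + 22936/(1632/5 + (-33 + 53)) = -15959/5040 + 22936/(1632/5 + 20) = -15959/5040 + 22936/(1732/5) = -15959/5040 + 22936*(5/1732) = -15959/5040 + 28670/433 = 137586553/2182320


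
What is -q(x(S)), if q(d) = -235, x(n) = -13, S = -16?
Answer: 235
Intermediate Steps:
-q(x(S)) = -1*(-235) = 235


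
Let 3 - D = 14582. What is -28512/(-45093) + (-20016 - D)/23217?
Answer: 138930821/348974727 ≈ 0.39811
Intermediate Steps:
D = -14579 (D = 3 - 1*14582 = 3 - 14582 = -14579)
-28512/(-45093) + (-20016 - D)/23217 = -28512/(-45093) + (-20016 - 1*(-14579))/23217 = -28512*(-1/45093) + (-20016 + 14579)*(1/23217) = 9504/15031 - 5437*1/23217 = 9504/15031 - 5437/23217 = 138930821/348974727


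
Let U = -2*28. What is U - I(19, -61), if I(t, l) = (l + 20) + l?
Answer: 46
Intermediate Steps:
I(t, l) = 20 + 2*l (I(t, l) = (20 + l) + l = 20 + 2*l)
U = -56
U - I(19, -61) = -56 - (20 + 2*(-61)) = -56 - (20 - 122) = -56 - 1*(-102) = -56 + 102 = 46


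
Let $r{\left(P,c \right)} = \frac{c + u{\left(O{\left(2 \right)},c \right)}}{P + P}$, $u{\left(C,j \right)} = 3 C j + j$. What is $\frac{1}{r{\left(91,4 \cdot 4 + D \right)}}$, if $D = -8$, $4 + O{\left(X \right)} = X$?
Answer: $- \frac{91}{16} \approx -5.6875$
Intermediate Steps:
$O{\left(X \right)} = -4 + X$
$u{\left(C,j \right)} = j + 3 C j$ ($u{\left(C,j \right)} = 3 C j + j = j + 3 C j$)
$r{\left(P,c \right)} = - \frac{2 c}{P}$ ($r{\left(P,c \right)} = \frac{c + c \left(1 + 3 \left(-4 + 2\right)\right)}{P + P} = \frac{c + c \left(1 + 3 \left(-2\right)\right)}{2 P} = \left(c + c \left(1 - 6\right)\right) \frac{1}{2 P} = \left(c + c \left(-5\right)\right) \frac{1}{2 P} = \left(c - 5 c\right) \frac{1}{2 P} = - 4 c \frac{1}{2 P} = - \frac{2 c}{P}$)
$\frac{1}{r{\left(91,4 \cdot 4 + D \right)}} = \frac{1}{\left(-2\right) \left(4 \cdot 4 - 8\right) \frac{1}{91}} = \frac{1}{\left(-2\right) \left(16 - 8\right) \frac{1}{91}} = \frac{1}{\left(-2\right) 8 \cdot \frac{1}{91}} = \frac{1}{- \frac{16}{91}} = - \frac{91}{16}$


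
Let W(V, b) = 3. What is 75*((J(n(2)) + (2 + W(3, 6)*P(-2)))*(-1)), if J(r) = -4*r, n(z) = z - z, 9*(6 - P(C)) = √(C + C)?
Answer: -1500 + 50*I ≈ -1500.0 + 50.0*I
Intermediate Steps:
P(C) = 6 - √2*√C/9 (P(C) = 6 - √(C + C)/9 = 6 - √2*√C/9)
n(z) = 0
75*((J(n(2)) + (2 + W(3, 6)*P(-2)))*(-1)) = 75*((-4*0 + (2 + 3*(6 - √2*√(-2)/9)))*(-1)) = 75*((0 + (2 + 3*(6 - √2*I*√2/9)))*(-1)) = 75*((0 + (2 + 3*(6 - 2*I/9)))*(-1)) = 75*((0 + (2 + (18 - 2*I/3)))*(-1)) = 75*((0 + (20 - 2*I/3))*(-1)) = 75*((20 - 2*I/3)*(-1)) = 75*(-20 + 2*I/3) = -1500 + 50*I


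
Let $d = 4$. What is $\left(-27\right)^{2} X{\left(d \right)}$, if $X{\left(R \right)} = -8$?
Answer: $-5832$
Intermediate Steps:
$\left(-27\right)^{2} X{\left(d \right)} = \left(-27\right)^{2} \left(-8\right) = 729 \left(-8\right) = -5832$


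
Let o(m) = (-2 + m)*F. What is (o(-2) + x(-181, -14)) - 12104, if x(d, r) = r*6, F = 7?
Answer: -12216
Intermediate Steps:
o(m) = -14 + 7*m (o(m) = (-2 + m)*7 = -14 + 7*m)
x(d, r) = 6*r
(o(-2) + x(-181, -14)) - 12104 = ((-14 + 7*(-2)) + 6*(-14)) - 12104 = ((-14 - 14) - 84) - 12104 = (-28 - 84) - 12104 = -112 - 12104 = -12216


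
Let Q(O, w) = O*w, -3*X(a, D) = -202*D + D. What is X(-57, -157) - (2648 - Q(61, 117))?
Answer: -6030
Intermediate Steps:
X(a, D) = 67*D (X(a, D) = -(-202*D + D)/3 = -(-67)*D = 67*D)
X(-57, -157) - (2648 - Q(61, 117)) = 67*(-157) - (2648 - 61*117) = -10519 - (2648 - 1*7137) = -10519 - (2648 - 7137) = -10519 - 1*(-4489) = -10519 + 4489 = -6030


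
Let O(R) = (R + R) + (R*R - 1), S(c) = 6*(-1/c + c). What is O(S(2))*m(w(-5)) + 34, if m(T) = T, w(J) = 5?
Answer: 524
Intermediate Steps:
S(c) = -6/c + 6*c (S(c) = 6*(c - 1/c) = -6/c + 6*c)
O(R) = -1 + R**2 + 2*R (O(R) = 2*R + (R**2 - 1) = 2*R + (-1 + R**2) = -1 + R**2 + 2*R)
O(S(2))*m(w(-5)) + 34 = (-1 + (-6/2 + 6*2)**2 + 2*(-6/2 + 6*2))*5 + 34 = (-1 + (-6*1/2 + 12)**2 + 2*(-6*1/2 + 12))*5 + 34 = (-1 + (-3 + 12)**2 + 2*(-3 + 12))*5 + 34 = (-1 + 9**2 + 2*9)*5 + 34 = (-1 + 81 + 18)*5 + 34 = 98*5 + 34 = 490 + 34 = 524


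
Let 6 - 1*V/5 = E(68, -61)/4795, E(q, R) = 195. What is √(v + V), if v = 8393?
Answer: √7746286058/959 ≈ 91.776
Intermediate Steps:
V = 28575/959 (V = 30 - 975/4795 = 30 - 5*39/959 = 30 - 195/959 = 28575/959 ≈ 29.797)
√(v + V) = √(8393 + 28575/959) = √(8077462/959) = √7746286058/959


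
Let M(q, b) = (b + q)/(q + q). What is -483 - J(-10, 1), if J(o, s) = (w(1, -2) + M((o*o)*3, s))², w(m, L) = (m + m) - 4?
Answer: -174688201/360000 ≈ -485.25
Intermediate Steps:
w(m, L) = -4 + 2*m (w(m, L) = 2*m - 4 = -4 + 2*m)
M(q, b) = (b + q)/(2*q) (M(q, b) = (b + q)/((2*q)) = (b + q)*(1/(2*q)) = (b + q)/(2*q))
J(o, s) = (-2 + (s + 3*o²)/(6*o²))² (J(o, s) = ((-4 + 2*1) + (s + (o*o)*3)/(2*(((o*o)*3))))² = ((-4 + 2) + (s + o²*3)/(2*((o²*3))))² = (-2 + (s + 3*o²)/(2*((3*o²))))² = (-2 + (1/(3*o²))*(s + 3*o²)/2)² = (-2 + (s + 3*o²)/(6*o²))²)
-483 - J(-10, 1) = -483 - (-1*1 + 9*(-10)²)²/(36*(-10)⁴) = -483 - (-1 + 9*100)²/(36*10000) = -483 - (-1 + 900)²/(36*10000) = -483 - 899²/(36*10000) = -483 - 808201/(36*10000) = -483 - 1*808201/360000 = -483 - 808201/360000 = -174688201/360000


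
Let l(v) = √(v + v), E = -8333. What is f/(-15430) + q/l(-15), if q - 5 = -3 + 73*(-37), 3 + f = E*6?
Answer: 50001/15430 + 2699*I*√30/30 ≈ 3.2405 + 492.77*I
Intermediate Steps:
f = -50001 (f = -3 - 8333*6 = -3 - 49998 = -50001)
l(v) = √2*√v (l(v) = √(2*v) = √2*√v)
q = -2699 (q = 5 + (-3 + 73*(-37)) = 5 + (-3 - 2701) = 5 - 2704 = -2699)
f/(-15430) + q/l(-15) = -50001/(-15430) - 2699*(-I*√30/30) = -50001*(-1/15430) - 2699*(-I*√30/30) = 50001/15430 - 2699*(-I*√30/30) = 50001/15430 - (-2699)*I*√30/30 = 50001/15430 + 2699*I*√30/30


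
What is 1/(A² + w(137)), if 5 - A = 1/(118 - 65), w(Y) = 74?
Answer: 2809/277562 ≈ 0.010120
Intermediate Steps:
A = 264/53 (A = 5 - 1/(118 - 65) = 5 - 1/53 = 264/53 ≈ 4.9811)
1/(A² + w(137)) = 1/((264/53)² + 74) = 1/(69696/2809 + 74) = 1/(277562/2809) = 2809/277562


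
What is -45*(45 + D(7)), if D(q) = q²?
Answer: -4230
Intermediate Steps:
-45*(45 + D(7)) = -45*(45 + 7²) = -45*(45 + 49) = -45*94 = -4230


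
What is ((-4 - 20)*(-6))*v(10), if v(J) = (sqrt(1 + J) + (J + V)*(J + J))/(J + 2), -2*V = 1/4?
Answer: 2370 + 12*sqrt(11) ≈ 2409.8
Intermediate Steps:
V = -1/8 (V = -1/2/4 = -1/2*1/4 = -1/8 ≈ -0.12500)
v(J) = (sqrt(1 + J) + 2*J*(-1/8 + J))/(2 + J) (v(J) = (sqrt(1 + J) + (J - 1/8)*(J + J))/(J + 2) = (sqrt(1 + J) + (-1/8 + J)*(2*J))/(2 + J) = (sqrt(1 + J) + 2*J*(-1/8 + J))/(2 + J))
((-4 - 20)*(-6))*v(10) = ((-4 - 20)*(-6))*((sqrt(1 + 10) + 2*10**2 - 1/4*10)/(2 + 10)) = (-24*(-6))*((sqrt(11) + 2*100 - 5/2)/12) = 144*((sqrt(11) + 200 - 5/2)/12) = 144*((395/2 + sqrt(11))/12) = 144*(395/24 + sqrt(11)/12) = 2370 + 12*sqrt(11)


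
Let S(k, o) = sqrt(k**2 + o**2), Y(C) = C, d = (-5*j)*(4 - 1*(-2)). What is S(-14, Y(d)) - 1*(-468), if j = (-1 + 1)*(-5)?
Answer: 482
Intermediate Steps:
j = 0 (j = 0*(-5) = 0)
d = 0 (d = (-5*0)*(4 - 1*(-2)) = 0*(4 + 2) = 0*6 = 0)
S(-14, Y(d)) - 1*(-468) = sqrt((-14)**2 + 0**2) - 1*(-468) = sqrt(196 + 0) + 468 = sqrt(196) + 468 = 14 + 468 = 482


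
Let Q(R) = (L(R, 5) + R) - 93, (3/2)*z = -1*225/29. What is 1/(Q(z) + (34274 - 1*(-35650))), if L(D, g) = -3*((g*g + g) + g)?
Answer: 29/2021904 ≈ 1.4343e-5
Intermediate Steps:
z = -150/29 (z = 2*(-1*225/29)/3 = 2*(-225*1/29)/3 = (⅔)*(-225/29) = -150/29 ≈ -5.1724)
L(D, g) = -6*g - 3*g² (L(D, g) = -3*((g² + g) + g) = -3*((g + g²) + g) = -3*(g² + 2*g) = -6*g - 3*g²)
Q(R) = -198 + R (Q(R) = (-3*5*(2 + 5) + R) - 93 = (-3*5*7 + R) - 93 = (-105 + R) - 93 = -198 + R)
1/(Q(z) + (34274 - 1*(-35650))) = 1/((-198 - 150/29) + (34274 - 1*(-35650))) = 1/(-5892/29 + (34274 + 35650)) = 1/(-5892/29 + 69924) = 1/(2021904/29) = 29/2021904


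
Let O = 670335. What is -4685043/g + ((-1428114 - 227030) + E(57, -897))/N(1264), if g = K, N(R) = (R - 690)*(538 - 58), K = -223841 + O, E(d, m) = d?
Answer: -144986390167/8787001920 ≈ -16.500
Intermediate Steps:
K = 446494 (K = -223841 + 670335 = 446494)
N(R) = -331200 + 480*R (N(R) = (-690 + R)*480 = -331200 + 480*R)
g = 446494
-4685043/g + ((-1428114 - 227030) + E(57, -897))/N(1264) = -4685043/446494 + ((-1428114 - 227030) + 57)/(-331200 + 480*1264) = -4685043*1/446494 + (-1655144 + 57)/(-331200 + 606720) = -4685043/446494 - 1655087/275520 = -4685043/446494 - 1655087*1/275520 = -4685043/446494 - 236441/39360 = -144986390167/8787001920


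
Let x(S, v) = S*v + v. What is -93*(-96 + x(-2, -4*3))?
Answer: 7812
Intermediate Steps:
x(S, v) = v + S*v
-93*(-96 + x(-2, -4*3)) = -93*(-96 + (-4*3)*(1 - 2)) = -93*(-96 - 12*(-1)) = -93*(-96 + 12) = -93*(-84) = 7812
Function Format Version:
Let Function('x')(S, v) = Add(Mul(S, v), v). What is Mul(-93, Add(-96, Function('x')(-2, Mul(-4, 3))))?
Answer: 7812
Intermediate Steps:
Function('x')(S, v) = Add(v, Mul(S, v))
Mul(-93, Add(-96, Function('x')(-2, Mul(-4, 3)))) = Mul(-93, Add(-96, Mul(Mul(-4, 3), Add(1, -2)))) = Mul(-93, Add(-96, Mul(-12, -1))) = Mul(-93, Add(-96, 12)) = Mul(-93, -84) = 7812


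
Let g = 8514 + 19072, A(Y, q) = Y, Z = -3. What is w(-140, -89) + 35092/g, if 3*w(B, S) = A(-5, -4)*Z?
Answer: 86511/13793 ≈ 6.2721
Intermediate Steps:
w(B, S) = 5 (w(B, S) = (-5*(-3))/3 = (⅓)*15 = 5)
g = 27586
w(-140, -89) + 35092/g = 5 + 35092/27586 = 5 + 35092*(1/27586) = 5 + 17546/13793 = 86511/13793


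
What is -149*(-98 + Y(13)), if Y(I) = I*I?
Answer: -10579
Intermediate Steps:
Y(I) = I²
-149*(-98 + Y(13)) = -149*(-98 + 13²) = -149*(-98 + 169) = -149*71 = -10579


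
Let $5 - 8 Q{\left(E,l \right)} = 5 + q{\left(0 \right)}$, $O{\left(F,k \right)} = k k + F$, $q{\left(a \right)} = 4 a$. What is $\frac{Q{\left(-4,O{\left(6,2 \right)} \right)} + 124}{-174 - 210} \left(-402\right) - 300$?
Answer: $- \frac{2723}{16} \approx -170.19$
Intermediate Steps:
$O{\left(F,k \right)} = F + k^{2}$ ($O{\left(F,k \right)} = k^{2} + F = F + k^{2}$)
$Q{\left(E,l \right)} = 0$ ($Q{\left(E,l \right)} = \frac{5}{8} - \frac{5 + 4 \cdot 0}{8} = \frac{5}{8} - \frac{5 + 0}{8} = \frac{5}{8} - \frac{5}{8} = 0$)
$\frac{Q{\left(-4,O{\left(6,2 \right)} \right)} + 124}{-174 - 210} \left(-402\right) - 300 = \frac{0 + 124}{-174 - 210} \left(-402\right) - 300 = \frac{124}{-384} \left(-402\right) - 300 = 124 \left(- \frac{1}{384}\right) \left(-402\right) - 300 = \left(- \frac{31}{96}\right) \left(-402\right) - 300 = \frac{2077}{16} - 300 = - \frac{2723}{16}$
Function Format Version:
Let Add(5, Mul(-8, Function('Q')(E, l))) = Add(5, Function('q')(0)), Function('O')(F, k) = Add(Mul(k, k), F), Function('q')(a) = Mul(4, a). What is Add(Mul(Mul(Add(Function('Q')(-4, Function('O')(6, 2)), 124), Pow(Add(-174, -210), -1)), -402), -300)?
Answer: Rational(-2723, 16) ≈ -170.19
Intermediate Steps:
Function('O')(F, k) = Add(F, Pow(k, 2)) (Function('O')(F, k) = Add(Pow(k, 2), F) = Add(F, Pow(k, 2)))
Function('Q')(E, l) = 0 (Function('Q')(E, l) = Add(Rational(5, 8), Mul(Rational(-1, 8), Add(5, Mul(4, 0)))) = Add(Rational(5, 8), Mul(Rational(-1, 8), Add(5, 0))) = Add(Rational(5, 8), Mul(Rational(-1, 8), 5)) = Add(Rational(5, 8), Rational(-5, 8)) = 0)
Add(Mul(Mul(Add(Function('Q')(-4, Function('O')(6, 2)), 124), Pow(Add(-174, -210), -1)), -402), -300) = Add(Mul(Mul(Add(0, 124), Pow(Add(-174, -210), -1)), -402), -300) = Add(Mul(Mul(124, Pow(-384, -1)), -402), -300) = Add(Mul(Mul(124, Rational(-1, 384)), -402), -300) = Add(Mul(Rational(-31, 96), -402), -300) = Add(Rational(2077, 16), -300) = Rational(-2723, 16)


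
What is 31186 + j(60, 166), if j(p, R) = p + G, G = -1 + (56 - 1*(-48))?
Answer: 31349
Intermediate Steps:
G = 103 (G = -1 + (56 + 48) = -1 + 104 = 103)
j(p, R) = 103 + p (j(p, R) = p + 103 = 103 + p)
31186 + j(60, 166) = 31186 + (103 + 60) = 31186 + 163 = 31349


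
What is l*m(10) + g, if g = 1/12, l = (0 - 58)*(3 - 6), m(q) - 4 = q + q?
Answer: 50113/12 ≈ 4176.1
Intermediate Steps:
m(q) = 4 + 2*q (m(q) = 4 + (q + q) = 4 + 2*q)
l = 174 (l = -58*(-3) = 174)
g = 1/12 ≈ 0.083333
l*m(10) + g = 174*(4 + 2*10) + 1/12 = 174*(4 + 20) + 1/12 = 174*24 + 1/12 = 4176 + 1/12 = 50113/12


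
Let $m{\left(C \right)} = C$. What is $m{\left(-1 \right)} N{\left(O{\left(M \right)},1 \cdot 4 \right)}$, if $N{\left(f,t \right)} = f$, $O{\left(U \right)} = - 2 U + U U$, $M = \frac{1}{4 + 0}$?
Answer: $\frac{7}{16} \approx 0.4375$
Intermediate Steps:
$M = \frac{1}{4} \approx 0.25$
$O{\left(U \right)} = U^{2} - 2 U$ ($O{\left(U \right)} = - 2 U + U^{2} = U^{2} - 2 U$)
$m{\left(-1 \right)} N{\left(O{\left(M \right)},1 \cdot 4 \right)} = - \frac{-2 + \frac{1}{4}}{4} = - \frac{-7}{4 \cdot 4} = \left(-1\right) \left(- \frac{7}{16}\right) = \frac{7}{16}$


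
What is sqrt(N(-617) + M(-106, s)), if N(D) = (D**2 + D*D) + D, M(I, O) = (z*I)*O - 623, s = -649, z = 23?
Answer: 80*sqrt(366) ≈ 1530.5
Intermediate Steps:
M(I, O) = -623 + 23*I*O (M(I, O) = (23*I)*O - 623 = 23*I*O - 623 = -623 + 23*I*O)
N(D) = D + 2*D**2 (N(D) = (D**2 + D**2) + D = 2*D**2 + D = D + 2*D**2)
sqrt(N(-617) + M(-106, s)) = sqrt(-617*(1 + 2*(-617)) + (-623 + 23*(-106)*(-649))) = sqrt(-617*(1 - 1234) + (-623 + 1582262)) = sqrt(-617*(-1233) + 1581639) = sqrt(760761 + 1581639) = sqrt(2342400) = 80*sqrt(366)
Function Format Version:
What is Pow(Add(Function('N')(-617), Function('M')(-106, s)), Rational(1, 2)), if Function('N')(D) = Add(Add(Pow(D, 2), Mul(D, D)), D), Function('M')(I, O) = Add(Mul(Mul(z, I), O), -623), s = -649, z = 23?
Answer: Mul(80, Pow(366, Rational(1, 2))) ≈ 1530.5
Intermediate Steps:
Function('M')(I, O) = Add(-623, Mul(23, I, O)) (Function('M')(I, O) = Add(Mul(Mul(23, I), O), -623) = Add(Mul(23, I, O), -623) = Add(-623, Mul(23, I, O)))
Function('N')(D) = Add(D, Mul(2, Pow(D, 2))) (Function('N')(D) = Add(Add(Pow(D, 2), Pow(D, 2)), D) = Add(Mul(2, Pow(D, 2)), D) = Add(D, Mul(2, Pow(D, 2))))
Pow(Add(Function('N')(-617), Function('M')(-106, s)), Rational(1, 2)) = Pow(Add(Mul(-617, Add(1, Mul(2, -617))), Add(-623, Mul(23, -106, -649))), Rational(1, 2)) = Pow(Add(Mul(-617, Add(1, -1234)), Add(-623, 1582262)), Rational(1, 2)) = Pow(Add(Mul(-617, -1233), 1581639), Rational(1, 2)) = Pow(Add(760761, 1581639), Rational(1, 2)) = Pow(2342400, Rational(1, 2)) = Mul(80, Pow(366, Rational(1, 2)))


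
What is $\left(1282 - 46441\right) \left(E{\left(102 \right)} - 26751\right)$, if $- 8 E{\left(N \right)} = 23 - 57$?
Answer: $\frac{4831425933}{4} \approx 1.2079 \cdot 10^{9}$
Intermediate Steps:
$E{\left(N \right)} = \frac{17}{4}$ ($E{\left(N \right)} = - \frac{23 - 57}{8} = \left(- \frac{1}{8}\right) \left(-34\right) = \frac{17}{4}$)
$\left(1282 - 46441\right) \left(E{\left(102 \right)} - 26751\right) = \left(1282 - 46441\right) \left(\frac{17}{4} - 26751\right) = \left(-45159\right) \left(- \frac{106987}{4}\right) = \frac{4831425933}{4}$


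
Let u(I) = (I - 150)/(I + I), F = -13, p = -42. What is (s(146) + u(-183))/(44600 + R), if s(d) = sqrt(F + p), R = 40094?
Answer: 111/10332668 + I*sqrt(55)/84694 ≈ 1.0743e-5 + 8.7565e-5*I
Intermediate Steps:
u(I) = (-150 + I)/(2*I) (u(I) = (-150 + I)/((2*I)) = (-150 + I)*(1/(2*I)) = (-150 + I)/(2*I))
s(d) = I*sqrt(55) (s(d) = sqrt(-13 - 42) = sqrt(-55) = I*sqrt(55))
(s(146) + u(-183))/(44600 + R) = (I*sqrt(55) + (1/2)*(-150 - 183)/(-183))/(44600 + 40094) = (I*sqrt(55) + (1/2)*(-1/183)*(-333))/84694 = (I*sqrt(55) + 111/122)*(1/84694) = (111/122 + I*sqrt(55))*(1/84694) = 111/10332668 + I*sqrt(55)/84694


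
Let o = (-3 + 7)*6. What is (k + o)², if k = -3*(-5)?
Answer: 1521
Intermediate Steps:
k = 15
o = 24 (o = 4*6 = 24)
(k + o)² = (15 + 24)² = 39² = 1521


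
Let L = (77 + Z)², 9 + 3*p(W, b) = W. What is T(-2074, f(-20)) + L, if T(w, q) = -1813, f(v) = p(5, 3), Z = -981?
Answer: 815403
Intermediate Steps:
p(W, b) = -3 + W/3
f(v) = -4/3 (f(v) = -3 + (⅓)*5 = -3 + 5/3 = -4/3)
L = 817216 (L = (77 - 981)² = (-904)² = 817216)
T(-2074, f(-20)) + L = -1813 + 817216 = 815403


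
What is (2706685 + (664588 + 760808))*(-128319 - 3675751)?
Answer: -15718725369670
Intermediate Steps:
(2706685 + (664588 + 760808))*(-128319 - 3675751) = (2706685 + 1425396)*(-3804070) = 4132081*(-3804070) = -15718725369670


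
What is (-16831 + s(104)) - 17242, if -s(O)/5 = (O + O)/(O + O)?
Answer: -34078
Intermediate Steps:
s(O) = -5 (s(O) = -5*(O + O)/(O + O) = -5*2*O/(2*O) = -5*2*O*1/(2*O) = -5*1 = -5)
(-16831 + s(104)) - 17242 = (-16831 - 5) - 17242 = -16836 - 17242 = -34078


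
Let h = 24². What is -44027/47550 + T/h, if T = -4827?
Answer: -4720063/507200 ≈ -9.3061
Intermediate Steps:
h = 576
-44027/47550 + T/h = -44027/47550 - 4827/576 = -44027*1/47550 - 4827*1/576 = -44027/47550 - 1609/192 = -4720063/507200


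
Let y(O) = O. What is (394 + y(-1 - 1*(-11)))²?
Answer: 163216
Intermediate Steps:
(394 + y(-1 - 1*(-11)))² = (394 + (-1 - 1*(-11)))² = (394 + (-1 + 11))² = (394 + 10)² = 404² = 163216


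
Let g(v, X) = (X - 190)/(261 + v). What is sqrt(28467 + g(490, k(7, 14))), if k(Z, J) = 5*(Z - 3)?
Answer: sqrt(16055288797)/751 ≈ 168.72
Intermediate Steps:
k(Z, J) = -15 + 5*Z (k(Z, J) = 5*(-3 + Z) = -15 + 5*Z)
g(v, X) = (-190 + X)/(261 + v)
sqrt(28467 + g(490, k(7, 14))) = sqrt(28467 + (-190 + (-15 + 5*7))/(261 + 490)) = sqrt(28467 + (-190 + (-15 + 35))/751) = sqrt(28467 + (-190 + 20)/751) = sqrt(28467 + (1/751)*(-170)) = sqrt(28467 - 170/751) = sqrt(21378547/751) = sqrt(16055288797)/751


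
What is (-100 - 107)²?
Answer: 42849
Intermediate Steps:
(-100 - 107)² = (-207)² = 42849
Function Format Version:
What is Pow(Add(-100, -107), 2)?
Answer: 42849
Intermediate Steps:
Pow(Add(-100, -107), 2) = Pow(-207, 2) = 42849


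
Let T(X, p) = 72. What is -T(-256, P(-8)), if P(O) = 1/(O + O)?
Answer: -72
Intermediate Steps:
P(O) = 1/(2*O)
-T(-256, P(-8)) = -1*72 = -72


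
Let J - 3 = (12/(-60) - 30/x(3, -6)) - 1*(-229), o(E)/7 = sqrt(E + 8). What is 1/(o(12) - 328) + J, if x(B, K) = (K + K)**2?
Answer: 740648101/3198120 - 7*sqrt(5)/53302 ≈ 231.59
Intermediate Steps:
x(B, K) = 4*K**2 (x(B, K) = (2*K)**2 = 4*K**2)
o(E) = 7*sqrt(8 + E) (o(E) = 7*sqrt(E + 8) = 7*sqrt(8 + E))
J = 27791/120 (J = 3 + ((12/(-60) - 30/(4*(-6)**2)) - 1*(-229)) = 3 + ((12*(-1/60) - 30/(4*36)) + 229) = 3 + ((-1/5 - 30/144) + 229) = 3 + ((-1/5 - 30*1/144) + 229) = 3 + ((-1/5 - 5/24) + 229) = 3 + (-49/120 + 229) = 3 + 27431/120 = 27791/120 ≈ 231.59)
1/(o(12) - 328) + J = 1/(7*sqrt(8 + 12) - 328) + 27791/120 = 1/(7*sqrt(20) - 328) + 27791/120 = 1/(7*(2*sqrt(5)) - 328) + 27791/120 = 1/(14*sqrt(5) - 328) + 27791/120 = 1/(-328 + 14*sqrt(5)) + 27791/120 = 27791/120 + 1/(-328 + 14*sqrt(5))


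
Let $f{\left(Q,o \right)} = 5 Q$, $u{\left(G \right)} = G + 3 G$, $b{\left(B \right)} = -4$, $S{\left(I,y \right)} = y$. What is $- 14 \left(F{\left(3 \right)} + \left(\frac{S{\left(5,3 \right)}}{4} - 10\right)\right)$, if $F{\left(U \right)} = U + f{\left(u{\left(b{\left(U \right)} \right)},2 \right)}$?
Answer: $\frac{2415}{2} \approx 1207.5$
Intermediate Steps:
$u{\left(G \right)} = 4 G$
$F{\left(U \right)} = -80 + U$ ($F{\left(U \right)} = U + 5 \cdot 4 \left(-4\right) = U + 5 \left(-16\right) = U - 80 = -80 + U$)
$- 14 \left(F{\left(3 \right)} + \left(\frac{S{\left(5,3 \right)}}{4} - 10\right)\right) = - 14 \left(\left(-80 + 3\right) + \left(\frac{3}{4} - 10\right)\right) = - 14 \left(-77 + \left(3 \cdot \frac{1}{4} - 10\right)\right) = - 14 \left(-77 + \left(\frac{3}{4} - 10\right)\right) = - 14 \left(-77 - \frac{37}{4}\right) = \left(-14\right) \left(- \frac{345}{4}\right) = \frac{2415}{2}$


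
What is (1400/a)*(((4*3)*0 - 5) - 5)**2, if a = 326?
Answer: 70000/163 ≈ 429.45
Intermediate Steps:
(1400/a)*(((4*3)*0 - 5) - 5)**2 = (1400/326)*(((4*3)*0 - 5) - 5)**2 = (1400*(1/326))*((12*0 - 5) - 5)**2 = 700*((0 - 5) - 5)**2/163 = 700*(-5 - 5)**2/163 = (700/163)*(-10)**2 = (700/163)*100 = 70000/163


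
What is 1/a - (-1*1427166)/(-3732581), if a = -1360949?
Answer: -1942303873115/5079852379369 ≈ -0.38235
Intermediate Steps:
1/a - (-1*1427166)/(-3732581) = 1/(-1360949) - (-1*1427166)/(-3732581) = -1/1360949 - (-1427166)*(-1)/3732581 = -1/1360949 - 1*1427166/3732581 = -1/1360949 - 1427166/3732581 = -1942303873115/5079852379369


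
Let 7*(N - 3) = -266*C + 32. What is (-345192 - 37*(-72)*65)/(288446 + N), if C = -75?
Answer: -1204224/2039125 ≈ -0.59056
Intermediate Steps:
N = 20003/7 (N = 3 + (-266*(-75) + 32)/7 = 3 + (19950 + 32)/7 = 3 + (⅐)*19982 = 3 + 19982/7 = 20003/7 ≈ 2857.6)
(-345192 - 37*(-72)*65)/(288446 + N) = (-345192 - 37*(-72)*65)/(288446 + 20003/7) = (-345192 + 2664*65)/(2039125/7) = (-345192 + 173160)*(7/2039125) = -172032*7/2039125 = -1204224/2039125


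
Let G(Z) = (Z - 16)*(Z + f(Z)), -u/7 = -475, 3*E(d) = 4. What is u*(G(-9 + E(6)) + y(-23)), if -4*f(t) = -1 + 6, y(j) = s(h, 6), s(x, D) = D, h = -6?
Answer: 25978225/36 ≈ 7.2162e+5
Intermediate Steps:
E(d) = 4/3 (E(d) = (⅓)*4 = 4/3)
y(j) = 6
f(t) = -5/4 (f(t) = -(-1 + 6)/4 = -¼*5 = -5/4)
u = 3325 (u = -7*(-475) = 3325)
G(Z) = (-16 + Z)*(-5/4 + Z) (G(Z) = (Z - 16)*(Z - 5/4) = (-16 + Z)*(-5/4 + Z))
u*(G(-9 + E(6)) + y(-23)) = 3325*((20 + (-9 + 4/3)² - 69*(-9 + 4/3)/4) + 6) = 3325*((20 + (-23/3)² - 69/4*(-23/3)) + 6) = 3325*((20 + 529/9 + 529/4) + 6) = 3325*(7597/36 + 6) = 3325*(7813/36) = 25978225/36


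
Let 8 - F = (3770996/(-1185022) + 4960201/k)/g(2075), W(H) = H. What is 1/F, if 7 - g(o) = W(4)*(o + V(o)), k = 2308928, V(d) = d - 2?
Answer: 22689361975679680/181513481299966007 ≈ 0.12500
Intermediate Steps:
V(d) = -2 + d
g(o) = 15 - 8*o (g(o) = 7 - 4*(o + (-2 + o)) = 7 - 4*(-2 + 2*o) = 7 - (-8 + 8*o) = 7 + (8 - 8*o) = 15 - 8*o)
F = 181513481299966007/22689361975679680 (F = 8 - (3770996/(-1185022) + 4960201/2308928)/(15 - 8*2075) = 8 - (3770996*(-1/1185022) + 4960201*(1/2308928))/(15 - 16600) = 8 - (-1885498/592511 + 4960201/2308928)/(-16585) = 8 - (-1414505471433)*(-1)/(1368065238208*16585) = 8 - 1*1414505471433/22689361975679680 = 8 - 1414505471433/22689361975679680 = 181513481299966007/22689361975679680 ≈ 7.9999)
1/F = 1/(181513481299966007/22689361975679680) = 22689361975679680/181513481299966007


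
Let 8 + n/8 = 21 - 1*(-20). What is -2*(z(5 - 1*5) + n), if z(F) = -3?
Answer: -522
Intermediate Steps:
n = 264 (n = -64 + 8*(21 - 1*(-20)) = -64 + 8*(21 + 20) = -64 + 8*41 = -64 + 328 = 264)
-2*(z(5 - 1*5) + n) = -2*(-3 + 264) = -2*261 = -522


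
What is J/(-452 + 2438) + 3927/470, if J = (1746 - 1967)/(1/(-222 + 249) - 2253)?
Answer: 3162782085/378532924 ≈ 8.3554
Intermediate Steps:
J = 5967/60830 (J = -221/(1/27 - 2253) = -221/(-60830/27) = -221*(-27/60830) = 5967/60830 ≈ 0.098093)
J/(-452 + 2438) + 3927/470 = 5967/(60830*(-452 + 2438)) + 3927/470 = (5967/60830)/1986 + 3927*(1/470) = (5967/60830)*(1/1986) + 3927/470 = 1989/40269460 + 3927/470 = 3162782085/378532924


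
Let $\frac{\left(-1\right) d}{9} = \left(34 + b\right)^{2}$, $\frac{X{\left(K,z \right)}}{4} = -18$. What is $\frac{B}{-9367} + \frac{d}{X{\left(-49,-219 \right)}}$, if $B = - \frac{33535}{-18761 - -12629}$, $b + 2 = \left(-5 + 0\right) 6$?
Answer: $\frac{1509773}{3023076} \approx 0.49942$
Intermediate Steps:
$b = -32$ ($b = -2 + \left(-5 + 0\right) 6 = -2 - 30 = -32$)
$X{\left(K,z \right)} = -72$ ($X{\left(K,z \right)} = 4 \left(-18\right) = -72$)
$B = \frac{33535}{6132}$ ($B = - \frac{33535}{-18761 + 12629} = - \frac{33535}{-6132} = \left(-33535\right) \left(- \frac{1}{6132}\right) = \frac{33535}{6132} \approx 5.4688$)
$d = -36$ ($d = - 9 \left(34 - 32\right)^{2} = - 9 \cdot 2^{2} = \left(-9\right) 4 = -36$)
$\frac{B}{-9367} + \frac{d}{X{\left(-49,-219 \right)}} = \frac{33535}{6132 \left(-9367\right)} - \frac{36}{-72} = \frac{33535}{6132} \left(- \frac{1}{9367}\right) - - \frac{1}{2} = - \frac{1765}{3023076} + \frac{1}{2} = \frac{1509773}{3023076}$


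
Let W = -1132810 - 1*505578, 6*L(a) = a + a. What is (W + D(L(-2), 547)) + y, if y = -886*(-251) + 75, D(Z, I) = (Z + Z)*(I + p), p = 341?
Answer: -1417111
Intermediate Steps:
L(a) = a/3 (L(a) = (a + a)/6 = (2*a)/6 = a/3)
D(Z, I) = 2*Z*(341 + I) (D(Z, I) = (Z + Z)*(I + 341) = (2*Z)*(341 + I) = 2*Z*(341 + I))
y = 222461 (y = 222386 + 75 = 222461)
W = -1638388 (W = -1132810 - 505578 = -1638388)
(W + D(L(-2), 547)) + y = (-1638388 + 2*((1/3)*(-2))*(341 + 547)) + 222461 = (-1638388 + 2*(-2/3)*888) + 222461 = (-1638388 - 1184) + 222461 = -1639572 + 222461 = -1417111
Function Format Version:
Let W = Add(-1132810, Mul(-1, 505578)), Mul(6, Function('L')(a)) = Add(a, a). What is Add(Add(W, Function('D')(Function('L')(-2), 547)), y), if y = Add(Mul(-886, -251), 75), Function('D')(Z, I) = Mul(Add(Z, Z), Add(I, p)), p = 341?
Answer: -1417111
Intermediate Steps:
Function('L')(a) = Mul(Rational(1, 3), a) (Function('L')(a) = Mul(Rational(1, 6), Add(a, a)) = Mul(Rational(1, 6), Mul(2, a)) = Mul(Rational(1, 3), a))
Function('D')(Z, I) = Mul(2, Z, Add(341, I)) (Function('D')(Z, I) = Mul(Add(Z, Z), Add(I, 341)) = Mul(Mul(2, Z), Add(341, I)) = Mul(2, Z, Add(341, I)))
y = 222461 (y = Add(222386, 75) = 222461)
W = -1638388 (W = Add(-1132810, -505578) = -1638388)
Add(Add(W, Function('D')(Function('L')(-2), 547)), y) = Add(Add(-1638388, Mul(2, Mul(Rational(1, 3), -2), Add(341, 547))), 222461) = Add(Add(-1638388, Mul(2, Rational(-2, 3), 888)), 222461) = Add(Add(-1638388, -1184), 222461) = Add(-1639572, 222461) = -1417111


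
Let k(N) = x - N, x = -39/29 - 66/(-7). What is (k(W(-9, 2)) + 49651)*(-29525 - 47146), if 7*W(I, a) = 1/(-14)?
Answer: -1545809431185/406 ≈ -3.8074e+9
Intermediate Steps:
x = 1641/203 (x = -39*1/29 - 66*(-⅐) = -39/29 + 66/7 = 1641/203 ≈ 8.0837)
W(I, a) = -1/98 (W(I, a) = (⅐)/(-14) = (⅐)*(-1/14) = -1/98)
k(N) = 1641/203 - N
(k(W(-9, 2)) + 49651)*(-29525 - 47146) = ((1641/203 - 1*(-1/98)) + 49651)*(-29525 - 47146) = ((1641/203 + 1/98) + 49651)*(-76671) = (23003/2842 + 49651)*(-76671) = (141131145/2842)*(-76671) = -1545809431185/406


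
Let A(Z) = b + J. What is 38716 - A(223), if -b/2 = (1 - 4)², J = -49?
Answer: 38783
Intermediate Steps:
b = -18 (b = -2*(1 - 4)² = -2*(-3)² = -2*9 = -18)
A(Z) = -67 (A(Z) = -18 - 49 = -67)
38716 - A(223) = 38716 - 1*(-67) = 38716 + 67 = 38783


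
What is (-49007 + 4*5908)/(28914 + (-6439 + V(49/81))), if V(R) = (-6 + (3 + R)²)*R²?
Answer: -1092310545375/967585255573 ≈ -1.1289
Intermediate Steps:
V(R) = R²*(-6 + (3 + R)²)
(-49007 + 4*5908)/(28914 + (-6439 + V(49/81))) = (-49007 + 4*5908)/(28914 + (-6439 + (49/81)²*(-6 + (3 + 49/81)²))) = (-49007 + 23632)/(28914 + (-6439 + (49*(1/81))²*(-6 + (3 + 49*(1/81))²))) = -25375/(28914 + (-6439 + (49/81)²*(-6 + (3 + 49/81)²))) = -25375/(28914 + (-6439 + 2401*(-6 + (292/81)²)/6561)) = -25375/(28914 + (-6439 + 2401*(-6 + 85264/6561)/6561)) = -25375/(28914 + (-6439 + (2401/6561)*(45898/6561))) = -25375/(28914 + (-6439 + 110201098/43046721)) = -25375/(28914 - 277067635421/43046721) = -25375/967585255573/43046721 = -25375*43046721/967585255573 = -1092310545375/967585255573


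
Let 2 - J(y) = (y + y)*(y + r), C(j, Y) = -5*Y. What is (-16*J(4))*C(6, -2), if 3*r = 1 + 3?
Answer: 19520/3 ≈ 6506.7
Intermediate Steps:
r = 4/3 (r = (1 + 3)/3 = (⅓)*4 = 4/3 ≈ 1.3333)
J(y) = 2 - 2*y*(4/3 + y) (J(y) = 2 - (y + y)*(y + 4/3) = 2 - 2*y*(4/3 + y))
(-16*J(4))*C(6, -2) = (-16*(2 - 2*4² - 8/3*4))*(-5*(-2)) = -16*(2 - 2*16 - 32/3)*10 = -16*(2 - 32 - 32/3)*10 = -16*(-122/3)*10 = (1952/3)*10 = 19520/3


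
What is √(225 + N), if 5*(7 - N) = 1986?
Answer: I*√4130/5 ≈ 12.853*I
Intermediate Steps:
N = -1951/5 (N = 7 - ⅕*1986 = 7 - 1986/5 = -1951/5 ≈ -390.20)
√(225 + N) = √(225 - 1951/5) = √(-826/5) = I*√4130/5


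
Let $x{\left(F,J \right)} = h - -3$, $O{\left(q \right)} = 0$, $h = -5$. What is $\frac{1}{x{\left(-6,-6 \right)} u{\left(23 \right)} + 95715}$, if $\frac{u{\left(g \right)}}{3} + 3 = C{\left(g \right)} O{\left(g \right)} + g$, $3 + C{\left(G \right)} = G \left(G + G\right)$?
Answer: $\frac{1}{95595} \approx 1.0461 \cdot 10^{-5}$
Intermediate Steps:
$C{\left(G \right)} = -3 + 2 G^{2}$ ($C{\left(G \right)} = -3 + G \left(G + G\right) = -3 + G 2 G = -3 + 2 G^{2}$)
$x{\left(F,J \right)} = -2$ ($x{\left(F,J \right)} = -5 - -3 = -5 + 3 = -2$)
$u{\left(g \right)} = -9 + 3 g$ ($u{\left(g \right)} = -9 + 3 \left(\left(-3 + 2 g^{2}\right) 0 + g\right) = -9 + 3 \left(0 + g\right) = -9 + 3 g$)
$\frac{1}{x{\left(-6,-6 \right)} u{\left(23 \right)} + 95715} = \frac{1}{- 2 \left(-9 + 3 \cdot 23\right) + 95715} = \frac{1}{- 2 \left(-9 + 69\right) + 95715} = \frac{1}{\left(-2\right) 60 + 95715} = \frac{1}{-120 + 95715} = \frac{1}{95595}$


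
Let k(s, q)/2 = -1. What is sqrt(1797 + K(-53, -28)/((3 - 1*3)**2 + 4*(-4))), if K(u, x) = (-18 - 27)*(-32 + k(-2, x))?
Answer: sqrt(27222)/4 ≈ 41.248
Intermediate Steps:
k(s, q) = -2 (k(s, q) = 2*(-1) = -2)
K(u, x) = 1530 (K(u, x) = (-18 - 27)*(-32 - 2) = -45*(-34) = 1530)
sqrt(1797 + K(-53, -28)/((3 - 1*3)**2 + 4*(-4))) = sqrt(1797 + 1530/((3 - 1*3)**2 + 4*(-4))) = sqrt(1797 + 1530/((3 - 3)**2 - 16)) = sqrt(1797 + 1530/(0**2 - 16)) = sqrt(1797 + 1530/(0 - 16)) = sqrt(1797 + 1530/(-16)) = sqrt(1797 + 1530*(-1/16)) = sqrt(1797 - 765/8) = sqrt(13611/8) = sqrt(27222)/4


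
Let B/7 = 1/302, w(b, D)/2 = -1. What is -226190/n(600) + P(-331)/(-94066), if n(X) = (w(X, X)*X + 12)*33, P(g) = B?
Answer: 229485352309/39775163076 ≈ 5.7696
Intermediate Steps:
w(b, D) = -2 (w(b, D) = 2*(-1) = -2)
B = 7/302 ≈ 0.023179
P(g) = 7/302
n(X) = 396 - 66*X (n(X) = (-2*X + 12)*33 = (12 - 2*X)*33 = 396 - 66*X)
-226190/n(600) + P(-331)/(-94066) = -226190/(396 - 66*600) + (7/302)/(-94066) = -226190/(396 - 39600) + (7/302)*(-1/94066) = -226190/(-39204) - 1/4058276 = -226190*(-1/39204) - 1/4058276 = 113095/19602 - 1/4058276 = 229485352309/39775163076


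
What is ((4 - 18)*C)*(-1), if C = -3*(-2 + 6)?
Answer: -168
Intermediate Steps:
C = -12 (C = -3*4 = -12)
((4 - 18)*C)*(-1) = ((4 - 18)*(-12))*(-1) = -14*(-12)*(-1) = 168*(-1) = -168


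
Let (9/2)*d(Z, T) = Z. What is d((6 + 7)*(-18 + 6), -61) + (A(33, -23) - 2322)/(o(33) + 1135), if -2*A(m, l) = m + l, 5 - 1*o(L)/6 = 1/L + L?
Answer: -394277/10635 ≈ -37.074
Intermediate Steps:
d(Z, T) = 2*Z/9
o(L) = 30 - 6*L - 6/L (o(L) = 30 - 6*(1/L + L) = 30 - 6*(L + 1/L) = 30 + (-6*L - 6/L) = 30 - 6*L - 6/L)
A(m, l) = -l/2 - m/2 (A(m, l) = -(m + l)/2 = -(l + m)/2 = -l/2 - m/2)
d((6 + 7)*(-18 + 6), -61) + (A(33, -23) - 2322)/(o(33) + 1135) = 2*((6 + 7)*(-18 + 6))/9 + ((-½*(-23) - ½*33) - 2322)/((30 - 6*33 - 6/33) + 1135) = 2*(13*(-12))/9 + ((23/2 - 33/2) - 2322)/((30 - 198 - 6*1/33) + 1135) = (2/9)*(-156) + (-5 - 2322)/((30 - 198 - 2/11) + 1135) = -104/3 - 2327/(-1850/11 + 1135) = -104/3 - 2327/10635/11 = -104/3 - 2327*11/10635 = -104/3 - 25597/10635 = -394277/10635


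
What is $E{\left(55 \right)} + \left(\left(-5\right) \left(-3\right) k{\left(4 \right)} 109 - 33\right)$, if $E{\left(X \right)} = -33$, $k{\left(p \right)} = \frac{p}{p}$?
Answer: $1569$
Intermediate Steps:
$k{\left(p \right)} = 1$
$E{\left(55 \right)} + \left(\left(-5\right) \left(-3\right) k{\left(4 \right)} 109 - 33\right) = -33 - \left(33 - \left(-5\right) \left(-3\right) 1 \cdot 109\right) = -33 - \left(33 - 15 \cdot 1 \cdot 109\right) = -33 + \left(15 \cdot 109 - 33\right) = -33 + \left(1635 - 33\right) = -33 + 1602 = 1569$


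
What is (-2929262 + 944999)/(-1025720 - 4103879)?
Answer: 1984263/5129599 ≈ 0.38683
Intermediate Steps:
(-2929262 + 944999)/(-1025720 - 4103879) = -1984263/(-5129599) = -1984263*(-1/5129599) = 1984263/5129599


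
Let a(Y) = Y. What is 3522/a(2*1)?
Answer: 1761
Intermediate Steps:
3522/a(2*1) = 3522/((2*1)) = 3522/2 = 3522*(1/2) = 1761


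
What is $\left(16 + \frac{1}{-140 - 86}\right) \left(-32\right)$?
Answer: $- \frac{57840}{113} \approx -511.86$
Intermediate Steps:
$\left(16 + \frac{1}{-140 - 86}\right) \left(-32\right) = \left(16 + \frac{1}{-226}\right) \left(-32\right) = \left(16 - \frac{1}{226}\right) \left(-32\right) = \frac{3615}{226} \left(-32\right) = - \frac{57840}{113}$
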